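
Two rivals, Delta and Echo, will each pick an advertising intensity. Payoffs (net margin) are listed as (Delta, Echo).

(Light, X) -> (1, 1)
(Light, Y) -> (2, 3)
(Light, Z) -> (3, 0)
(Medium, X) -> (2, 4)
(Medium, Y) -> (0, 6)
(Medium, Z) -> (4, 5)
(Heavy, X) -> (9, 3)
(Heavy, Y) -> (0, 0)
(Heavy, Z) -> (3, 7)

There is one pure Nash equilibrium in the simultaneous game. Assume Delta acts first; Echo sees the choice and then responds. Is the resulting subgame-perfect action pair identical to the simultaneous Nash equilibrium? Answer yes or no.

Solve by backward induction (Delta leads).
- Light: Echo compares 1, 3, 0 and picks Y; Delta would get 2.
- Medium: Echo compares 4, 6, 5 and picks Y; Delta would get 0.
- Heavy: Echo compares 3, 0, 7 and picks Z; Delta would get 3.
Maximizing over 2, 0, 3, Delta chooses Heavy. Subgame-perfect outcome: (Heavy, Z) with payoffs (3, 7).
Now find the simultaneous Nash equilibrium.
Delta's best replies: X→Heavy; Y→Light; Z→Medium.
Echo's best replies: Light→Y; Medium→Y; Heavy→Z.
Only (Light, Y) has each player best-responding; Nash payoffs (2, 3).
Sequential outcome (Heavy, Z) differs from the Nash profile (Light, Y).

no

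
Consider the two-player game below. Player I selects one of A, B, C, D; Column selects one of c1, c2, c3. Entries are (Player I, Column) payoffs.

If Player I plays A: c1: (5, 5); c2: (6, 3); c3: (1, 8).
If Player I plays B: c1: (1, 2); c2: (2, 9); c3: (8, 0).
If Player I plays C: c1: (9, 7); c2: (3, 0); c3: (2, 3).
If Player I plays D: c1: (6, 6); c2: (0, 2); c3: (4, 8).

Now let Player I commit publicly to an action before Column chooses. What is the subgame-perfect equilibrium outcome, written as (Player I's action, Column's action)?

(C, c1)

Work backward from Column's decision.
- A → Column plays c3 (best of 5, 3, 8); Player I gets 1.
- B → Column plays c2 (best of 2, 9, 0); Player I gets 2.
- C → Column plays c1 (best of 7, 0, 3); Player I gets 9.
- D → Column plays c3 (best of 6, 2, 8); Player I gets 4.
Player I's induced payoffs are 1, 2, 9, 4, so Player I commits to C. Subgame-perfect outcome: (C, c1) with payoffs (9, 7).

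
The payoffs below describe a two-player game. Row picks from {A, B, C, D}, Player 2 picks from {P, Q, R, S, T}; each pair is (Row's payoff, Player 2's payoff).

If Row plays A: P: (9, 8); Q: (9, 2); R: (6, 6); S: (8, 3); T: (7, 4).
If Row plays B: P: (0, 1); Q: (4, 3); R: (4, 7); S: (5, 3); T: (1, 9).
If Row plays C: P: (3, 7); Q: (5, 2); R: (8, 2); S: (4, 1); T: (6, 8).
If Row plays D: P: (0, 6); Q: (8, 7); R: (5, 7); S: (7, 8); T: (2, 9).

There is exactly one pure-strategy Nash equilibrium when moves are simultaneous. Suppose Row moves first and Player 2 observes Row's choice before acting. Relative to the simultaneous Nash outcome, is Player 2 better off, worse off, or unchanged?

Player 2 best-responds to each possible Row move:
- A: BR = P, leader payoff 9.
- B: BR = T, leader payoff 1.
- C: BR = T, leader payoff 6.
- D: BR = T, leader payoff 2.
Row's induced payoffs are 9, 1, 6, 2, so Row commits to A. Subgame-perfect outcome: (A, P) with payoffs (9, 8).
Now find the simultaneous Nash equilibrium.
Row's best replies: P→A; Q→A; R→C; S→A; T→A.
Player 2's best replies: A→P; B→T; C→T; D→T.
The unique mutual best reply is (A, P), giving (9, 8).
Player 2 earns 8 sequentially versus 8 at the Nash outcome: unchanged.

unchanged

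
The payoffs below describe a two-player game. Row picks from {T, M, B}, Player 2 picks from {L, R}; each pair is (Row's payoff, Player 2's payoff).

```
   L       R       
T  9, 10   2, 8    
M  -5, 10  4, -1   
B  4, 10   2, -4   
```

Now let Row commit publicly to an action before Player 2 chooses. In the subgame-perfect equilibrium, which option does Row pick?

T

Solve by backward induction (Row leads).
- T: BR = L, leader payoff 9.
- M: BR = L, leader payoff -5.
- B: BR = L, leader payoff 4.
Maximizing over 9, -5, 4, Row chooses T. Subgame-perfect outcome: (T, L) with payoffs (9, 10).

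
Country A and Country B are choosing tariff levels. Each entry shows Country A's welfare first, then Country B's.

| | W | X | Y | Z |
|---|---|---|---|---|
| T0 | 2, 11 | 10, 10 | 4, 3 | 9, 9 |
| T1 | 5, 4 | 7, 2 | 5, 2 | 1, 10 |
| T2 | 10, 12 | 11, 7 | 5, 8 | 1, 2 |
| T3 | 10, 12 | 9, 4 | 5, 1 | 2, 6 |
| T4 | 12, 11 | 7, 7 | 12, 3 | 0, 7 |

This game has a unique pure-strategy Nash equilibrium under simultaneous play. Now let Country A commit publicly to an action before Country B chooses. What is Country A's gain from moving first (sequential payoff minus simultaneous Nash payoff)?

Country B best-responds to each possible Country A move:
- T0: BR = W, leader payoff 2.
- T1: BR = Z, leader payoff 1.
- T2: BR = W, leader payoff 10.
- T3: BR = W, leader payoff 10.
- T4: BR = W, leader payoff 12.
Maximizing over 2, 1, 10, 10, 12, Country A chooses T4. Subgame-perfect outcome: (T4, W) with payoffs (12, 11).
Now find the simultaneous Nash equilibrium.
Country A's best replies: W→T4; X→T2; Y→T4; Z→T0.
Country B's best replies: T0→W; T1→Z; T2→W; T3→W; T4→W.
Only (T4, W) has each player best-responding; Nash payoffs (12, 11).
Country A's commitment gain: 12 − 12 = 0.

0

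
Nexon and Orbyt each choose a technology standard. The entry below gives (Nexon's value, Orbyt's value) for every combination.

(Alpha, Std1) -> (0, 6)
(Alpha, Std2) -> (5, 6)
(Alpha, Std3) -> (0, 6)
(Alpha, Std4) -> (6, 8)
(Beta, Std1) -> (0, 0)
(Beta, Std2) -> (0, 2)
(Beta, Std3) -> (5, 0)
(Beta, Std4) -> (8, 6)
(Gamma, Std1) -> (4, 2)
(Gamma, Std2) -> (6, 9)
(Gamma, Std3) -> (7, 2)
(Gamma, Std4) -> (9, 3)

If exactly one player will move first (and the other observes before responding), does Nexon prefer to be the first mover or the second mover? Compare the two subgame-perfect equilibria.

first

If Nexon leads: Orbyt's best replies are Alpha→Std4, Beta→Std4, Gamma→Std2; Nexon's induced payoffs 6, 8, 6; outcome (Beta, Std4), payoffs (8, 6).
If Orbyt leads: Nexon's best replies are Std1→Gamma, Std2→Gamma, Std3→Gamma, Std4→Gamma; Orbyt's induced payoffs 2, 9, 2, 3; outcome (Gamma, Std2), payoffs (6, 9).
Nexon gets 8 moving first and 6 moving second, so Nexon prefers to move first.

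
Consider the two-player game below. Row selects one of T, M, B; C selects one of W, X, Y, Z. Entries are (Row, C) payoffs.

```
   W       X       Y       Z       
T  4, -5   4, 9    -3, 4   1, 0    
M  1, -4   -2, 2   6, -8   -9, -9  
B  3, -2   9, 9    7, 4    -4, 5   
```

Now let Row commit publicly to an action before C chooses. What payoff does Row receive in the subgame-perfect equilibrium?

9

Backward induction with Row moving first.
- T: BR = X, leader payoff 4.
- M: BR = X, leader payoff -2.
- B: BR = X, leader payoff 9.
Row's induced payoffs are 4, -2, 9, so Row commits to B. Subgame-perfect outcome: (B, X) with payoffs (9, 9).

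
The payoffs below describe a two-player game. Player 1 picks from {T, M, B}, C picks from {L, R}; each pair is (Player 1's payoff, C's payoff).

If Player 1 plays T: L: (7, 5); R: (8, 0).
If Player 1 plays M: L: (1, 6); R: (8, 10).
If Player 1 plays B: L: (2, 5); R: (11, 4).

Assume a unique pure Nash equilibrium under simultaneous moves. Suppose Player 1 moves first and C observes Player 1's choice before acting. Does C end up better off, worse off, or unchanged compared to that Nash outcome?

C best-responds to each possible Player 1 move:
- T: BR = L, leader payoff 7.
- M: BR = R, leader payoff 8.
- B: BR = L, leader payoff 2.
Maximizing over 7, 8, 2, Player 1 chooses M. Subgame-perfect outcome: (M, R) with payoffs (8, 10).
Under simultaneous play:
Player 1's best replies: L→T; R→B.
C's best replies: T→L; M→R; B→L.
The unique mutual best reply is (T, L), giving (7, 5).
C earns 10 sequentially versus 5 at the Nash outcome: better off.

better off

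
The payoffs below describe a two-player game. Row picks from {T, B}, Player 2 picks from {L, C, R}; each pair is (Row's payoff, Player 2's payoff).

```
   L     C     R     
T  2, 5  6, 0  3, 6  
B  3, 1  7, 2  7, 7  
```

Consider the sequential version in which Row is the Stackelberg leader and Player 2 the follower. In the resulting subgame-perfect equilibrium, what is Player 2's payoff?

7

Backward induction with Row moving first.
- T → Player 2 plays R (best of 5, 0, 6); Row gets 3.
- B → Player 2 plays R (best of 1, 2, 7); Row gets 7.
Maximizing over 3, 7, Row chooses B. Subgame-perfect outcome: (B, R) with payoffs (7, 7).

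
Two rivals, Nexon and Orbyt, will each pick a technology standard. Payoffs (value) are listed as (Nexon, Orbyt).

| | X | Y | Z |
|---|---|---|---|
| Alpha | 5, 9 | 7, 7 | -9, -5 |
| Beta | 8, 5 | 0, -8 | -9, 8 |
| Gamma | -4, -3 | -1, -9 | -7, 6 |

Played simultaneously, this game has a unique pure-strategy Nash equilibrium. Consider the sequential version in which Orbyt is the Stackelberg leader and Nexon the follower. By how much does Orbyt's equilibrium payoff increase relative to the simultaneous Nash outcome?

1

Work backward from Nexon's decision.
- X → Nexon plays Beta (best of 5, 8, -4); Orbyt gets 5.
- Y → Nexon plays Alpha (best of 7, 0, -1); Orbyt gets 7.
- Z → Nexon plays Gamma (best of -9, -9, -7); Orbyt gets 6.
Maximizing over 5, 7, 6, Orbyt chooses Y. Subgame-perfect outcome: (Alpha, Y) with payoffs (7, 7).
Under simultaneous play:
Nexon's best replies: X→Beta; Y→Alpha; Z→Gamma.
Orbyt's best replies: Alpha→X; Beta→Z; Gamma→Z.
The unique mutual best reply is (Gamma, Z), giving (-7, 6).
Orbyt's commitment gain: 7 − 6 = 1.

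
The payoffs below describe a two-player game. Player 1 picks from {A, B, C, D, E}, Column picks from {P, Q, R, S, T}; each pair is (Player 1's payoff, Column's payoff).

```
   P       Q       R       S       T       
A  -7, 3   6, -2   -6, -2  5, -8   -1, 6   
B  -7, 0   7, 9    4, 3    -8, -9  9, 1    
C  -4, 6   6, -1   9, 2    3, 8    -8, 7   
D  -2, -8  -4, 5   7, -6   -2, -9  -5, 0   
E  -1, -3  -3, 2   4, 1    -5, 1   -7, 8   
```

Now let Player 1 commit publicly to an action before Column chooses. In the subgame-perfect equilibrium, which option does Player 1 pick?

Solve by backward induction (Player 1 leads).
- A → Column plays T (best of 3, -2, -2, -8, 6); Player 1 gets -1.
- B → Column plays Q (best of 0, 9, 3, -9, 1); Player 1 gets 7.
- C → Column plays S (best of 6, -1, 2, 8, 7); Player 1 gets 3.
- D → Column plays Q (best of -8, 5, -6, -9, 0); Player 1 gets -4.
- E → Column plays T (best of -3, 2, 1, 1, 8); Player 1 gets -7.
Among -1, 7, 3, -4, -7, the best is 7 at B. Subgame-perfect outcome: (B, Q) with payoffs (7, 9).

B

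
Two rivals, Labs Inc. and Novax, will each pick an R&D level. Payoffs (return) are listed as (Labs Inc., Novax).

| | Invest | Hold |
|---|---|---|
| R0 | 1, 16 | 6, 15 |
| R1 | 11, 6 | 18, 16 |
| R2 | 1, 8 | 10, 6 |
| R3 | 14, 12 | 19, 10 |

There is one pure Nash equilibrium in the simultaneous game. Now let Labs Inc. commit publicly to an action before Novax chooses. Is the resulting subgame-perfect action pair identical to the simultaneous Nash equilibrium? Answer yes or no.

Work backward from Novax's decision.
- R0: Novax compares 16, 15 and picks Invest; Labs Inc. would get 1.
- R1: Novax compares 6, 16 and picks Hold; Labs Inc. would get 18.
- R2: Novax compares 8, 6 and picks Invest; Labs Inc. would get 1.
- R3: Novax compares 12, 10 and picks Invest; Labs Inc. would get 14.
Among 1, 18, 1, 14, the best is 18 at R1. Subgame-perfect outcome: (R1, Hold) with payoffs (18, 16).
Under simultaneous play:
Labs Inc.'s best replies: Invest→R3; Hold→R3.
Novax's best replies: R0→Invest; R1→Hold; R2→Invest; R3→Invest.
The unique mutual best reply is (R3, Invest), giving (14, 12).
Sequential outcome (R1, Hold) differs from the Nash profile (R3, Invest).

no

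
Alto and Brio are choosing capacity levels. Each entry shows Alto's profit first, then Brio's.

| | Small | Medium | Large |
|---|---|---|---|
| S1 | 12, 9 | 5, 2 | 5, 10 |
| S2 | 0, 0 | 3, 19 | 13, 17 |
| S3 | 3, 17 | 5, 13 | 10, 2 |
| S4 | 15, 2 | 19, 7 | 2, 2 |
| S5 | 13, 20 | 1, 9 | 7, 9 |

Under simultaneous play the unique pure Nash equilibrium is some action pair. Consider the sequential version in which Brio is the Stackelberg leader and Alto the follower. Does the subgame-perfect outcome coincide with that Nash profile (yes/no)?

no

Backward induction with Brio moving first.
- Small: BR = S4, leader payoff 2.
- Medium: BR = S4, leader payoff 7.
- Large: BR = S2, leader payoff 17.
Among 2, 7, 17, the best is 17 at Large. Subgame-perfect outcome: (S2, Large) with payoffs (13, 17).
Under simultaneous play:
Alto's best replies: Small→S4; Medium→S4; Large→S2.
Brio's best replies: S1→Large; S2→Medium; S3→Small; S4→Medium; S5→Small.
The unique mutual best reply is (S4, Medium), giving (19, 7).
Sequential outcome (S2, Large) differs from the Nash profile (S4, Medium).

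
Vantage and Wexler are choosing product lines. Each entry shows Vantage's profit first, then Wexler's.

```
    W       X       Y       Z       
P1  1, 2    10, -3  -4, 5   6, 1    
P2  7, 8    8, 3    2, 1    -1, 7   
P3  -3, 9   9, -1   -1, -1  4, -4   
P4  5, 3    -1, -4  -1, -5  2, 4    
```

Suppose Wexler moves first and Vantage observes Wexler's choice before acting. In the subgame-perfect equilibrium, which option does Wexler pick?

W

Work backward from Vantage's decision.
- W: BR = P2, leader payoff 8.
- X: BR = P1, leader payoff -3.
- Y: BR = P2, leader payoff 1.
- Z: BR = P1, leader payoff 1.
Wexler's induced payoffs are 8, -3, 1, 1, so Wexler commits to W. Subgame-perfect outcome: (P2, W) with payoffs (7, 8).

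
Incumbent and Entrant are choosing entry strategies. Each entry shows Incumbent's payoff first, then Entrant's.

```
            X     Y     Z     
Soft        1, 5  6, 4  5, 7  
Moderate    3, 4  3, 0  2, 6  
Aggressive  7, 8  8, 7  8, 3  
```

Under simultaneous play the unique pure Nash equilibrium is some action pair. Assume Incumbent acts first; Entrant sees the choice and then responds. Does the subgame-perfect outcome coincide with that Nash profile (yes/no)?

Backward induction with Incumbent moving first.
- Soft → Entrant plays Z (best of 5, 4, 7); Incumbent gets 5.
- Moderate → Entrant plays Z (best of 4, 0, 6); Incumbent gets 2.
- Aggressive → Entrant plays X (best of 8, 7, 3); Incumbent gets 7.
Maximizing over 5, 2, 7, Incumbent chooses Aggressive. Subgame-perfect outcome: (Aggressive, X) with payoffs (7, 8).
Now find the simultaneous Nash equilibrium.
Incumbent's best replies: X→Aggressive; Y→Aggressive; Z→Aggressive.
Entrant's best replies: Soft→Z; Moderate→Z; Aggressive→X.
Only (Aggressive, X) has each player best-responding; Nash payoffs (7, 8).
Sequential outcome (Aggressive, X) coincides with the Nash profile (Aggressive, X).

yes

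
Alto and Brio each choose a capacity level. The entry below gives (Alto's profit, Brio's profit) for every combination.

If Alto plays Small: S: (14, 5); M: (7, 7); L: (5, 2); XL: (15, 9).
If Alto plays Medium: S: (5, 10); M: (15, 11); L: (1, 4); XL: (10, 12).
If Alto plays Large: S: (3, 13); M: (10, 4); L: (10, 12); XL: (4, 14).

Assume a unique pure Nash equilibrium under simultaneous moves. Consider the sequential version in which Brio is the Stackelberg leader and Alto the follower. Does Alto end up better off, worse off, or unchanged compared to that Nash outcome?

Work backward from Alto's decision.
- S → Alto plays Small (best of 14, 5, 3); Brio gets 5.
- M → Alto plays Medium (best of 7, 15, 10); Brio gets 11.
- L → Alto plays Large (best of 5, 1, 10); Brio gets 12.
- XL → Alto plays Small (best of 15, 10, 4); Brio gets 9.
Among 5, 11, 12, 9, the best is 12 at L. Subgame-perfect outcome: (Large, L) with payoffs (10, 12).
For the simultaneous game, intersect best replies.
Alto's best replies: S→Small; M→Medium; L→Large; XL→Small.
Brio's best replies: Small→XL; Medium→XL; Large→XL.
Only (Small, XL) has each player best-responding; Nash payoffs (15, 9).
Alto earns 10 sequentially versus 15 at the Nash outcome: worse off.

worse off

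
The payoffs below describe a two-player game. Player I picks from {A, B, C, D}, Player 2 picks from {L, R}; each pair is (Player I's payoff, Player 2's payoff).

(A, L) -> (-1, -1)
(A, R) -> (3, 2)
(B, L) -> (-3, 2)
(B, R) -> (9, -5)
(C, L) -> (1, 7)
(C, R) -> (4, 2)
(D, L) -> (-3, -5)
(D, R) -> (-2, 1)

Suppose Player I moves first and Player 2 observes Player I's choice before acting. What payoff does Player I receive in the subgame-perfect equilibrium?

Solve by backward induction (Player I leads).
- A: Player 2 compares -1, 2 and picks R; Player I would get 3.
- B: Player 2 compares 2, -5 and picks L; Player I would get -3.
- C: Player 2 compares 7, 2 and picks L; Player I would get 1.
- D: Player 2 compares -5, 1 and picks R; Player I would get -2.
Among 3, -3, 1, -2, the best is 3 at A. Subgame-perfect outcome: (A, R) with payoffs (3, 2).

3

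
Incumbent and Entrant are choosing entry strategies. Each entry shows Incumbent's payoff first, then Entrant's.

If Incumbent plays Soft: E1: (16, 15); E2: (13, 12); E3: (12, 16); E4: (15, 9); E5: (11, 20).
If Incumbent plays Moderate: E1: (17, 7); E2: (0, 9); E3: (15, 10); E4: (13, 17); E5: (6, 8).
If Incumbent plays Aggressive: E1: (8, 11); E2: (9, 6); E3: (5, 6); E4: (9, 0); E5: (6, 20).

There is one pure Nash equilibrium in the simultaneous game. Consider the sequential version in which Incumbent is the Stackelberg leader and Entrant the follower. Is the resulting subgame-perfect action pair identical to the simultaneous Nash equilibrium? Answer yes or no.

Work backward from Entrant's decision.
- Soft → Entrant plays E5 (best of 15, 12, 16, 9, 20); Incumbent gets 11.
- Moderate → Entrant plays E4 (best of 7, 9, 10, 17, 8); Incumbent gets 13.
- Aggressive → Entrant plays E5 (best of 11, 6, 6, 0, 20); Incumbent gets 6.
Among 11, 13, 6, the best is 13 at Moderate. Subgame-perfect outcome: (Moderate, E4) with payoffs (13, 17).
For the simultaneous game, intersect best replies.
Incumbent's best replies: E1→Moderate; E2→Soft; E3→Moderate; E4→Soft; E5→Soft.
Entrant's best replies: Soft→E5; Moderate→E4; Aggressive→E5.
The unique mutual best reply is (Soft, E5), giving (11, 20).
Sequential outcome (Moderate, E4) differs from the Nash profile (Soft, E5).

no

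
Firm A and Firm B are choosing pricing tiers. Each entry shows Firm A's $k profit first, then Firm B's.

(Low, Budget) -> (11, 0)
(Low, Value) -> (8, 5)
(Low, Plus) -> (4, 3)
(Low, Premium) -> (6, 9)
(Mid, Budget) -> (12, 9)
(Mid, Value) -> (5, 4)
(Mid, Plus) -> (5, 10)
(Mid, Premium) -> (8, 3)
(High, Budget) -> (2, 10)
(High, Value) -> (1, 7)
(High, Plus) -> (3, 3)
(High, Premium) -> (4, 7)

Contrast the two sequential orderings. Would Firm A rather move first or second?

first

If Firm A leads: Firm B's best replies are Low→Premium, Mid→Plus, High→Budget; Firm A's induced payoffs 6, 5, 2; outcome (Low, Premium), payoffs (6, 9).
If Firm B leads: Firm A's best replies are Budget→Mid, Value→Low, Plus→Mid, Premium→Mid; Firm B's induced payoffs 9, 5, 10, 3; outcome (Mid, Plus), payoffs (5, 10).
Firm A gets 6 moving first and 5 moving second, so Firm A prefers to move first.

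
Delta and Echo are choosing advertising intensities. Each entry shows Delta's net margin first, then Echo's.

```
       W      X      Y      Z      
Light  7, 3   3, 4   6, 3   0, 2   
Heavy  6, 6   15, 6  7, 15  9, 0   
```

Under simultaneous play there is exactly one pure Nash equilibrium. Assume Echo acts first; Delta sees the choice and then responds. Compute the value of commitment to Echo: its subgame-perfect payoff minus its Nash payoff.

Delta best-responds to each possible Echo move:
- W: Delta compares 7, 6 and picks Light; Echo would get 3.
- X: Delta compares 3, 15 and picks Heavy; Echo would get 6.
- Y: Delta compares 6, 7 and picks Heavy; Echo would get 15.
- Z: Delta compares 0, 9 and picks Heavy; Echo would get 0.
Echo's induced payoffs are 3, 6, 15, 0, so Echo commits to Y. Subgame-perfect outcome: (Heavy, Y) with payoffs (7, 15).
Now find the simultaneous Nash equilibrium.
Delta's best replies: W→Light; X→Heavy; Y→Heavy; Z→Heavy.
Echo's best replies: Light→X; Heavy→Y.
Only (Heavy, Y) has each player best-responding; Nash payoffs (7, 15).
Echo's commitment gain: 15 − 15 = 0.

0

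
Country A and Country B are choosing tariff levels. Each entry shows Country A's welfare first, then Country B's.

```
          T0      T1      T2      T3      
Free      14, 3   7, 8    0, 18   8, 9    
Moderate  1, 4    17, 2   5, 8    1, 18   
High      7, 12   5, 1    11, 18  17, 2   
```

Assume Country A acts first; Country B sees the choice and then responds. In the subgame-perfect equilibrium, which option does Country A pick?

Country B best-responds to each possible Country A move:
- Free → Country B plays T2 (best of 3, 8, 18, 9); Country A gets 0.
- Moderate → Country B plays T3 (best of 4, 2, 8, 18); Country A gets 1.
- High → Country B plays T2 (best of 12, 1, 18, 2); Country A gets 11.
Among 0, 1, 11, the best is 11 at High. Subgame-perfect outcome: (High, T2) with payoffs (11, 18).

High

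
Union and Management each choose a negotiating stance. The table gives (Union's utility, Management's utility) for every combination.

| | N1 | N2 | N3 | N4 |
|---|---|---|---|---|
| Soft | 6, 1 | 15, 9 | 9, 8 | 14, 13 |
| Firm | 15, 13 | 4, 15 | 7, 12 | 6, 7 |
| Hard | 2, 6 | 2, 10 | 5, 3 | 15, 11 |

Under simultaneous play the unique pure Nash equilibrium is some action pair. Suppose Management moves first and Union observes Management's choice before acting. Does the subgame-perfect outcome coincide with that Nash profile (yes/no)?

Work backward from Union's decision.
- N1 → Union plays Firm (best of 6, 15, 2); Management gets 13.
- N2 → Union plays Soft (best of 15, 4, 2); Management gets 9.
- N3 → Union plays Soft (best of 9, 7, 5); Management gets 8.
- N4 → Union plays Hard (best of 14, 6, 15); Management gets 11.
Management's induced payoffs are 13, 9, 8, 11, so Management commits to N1. Subgame-perfect outcome: (Firm, N1) with payoffs (15, 13).
For the simultaneous game, intersect best replies.
Union's best replies: N1→Firm; N2→Soft; N3→Soft; N4→Hard.
Management's best replies: Soft→N4; Firm→N2; Hard→N4.
The unique mutual best reply is (Hard, N4), giving (15, 11).
Sequential outcome (Firm, N1) differs from the Nash profile (Hard, N4).

no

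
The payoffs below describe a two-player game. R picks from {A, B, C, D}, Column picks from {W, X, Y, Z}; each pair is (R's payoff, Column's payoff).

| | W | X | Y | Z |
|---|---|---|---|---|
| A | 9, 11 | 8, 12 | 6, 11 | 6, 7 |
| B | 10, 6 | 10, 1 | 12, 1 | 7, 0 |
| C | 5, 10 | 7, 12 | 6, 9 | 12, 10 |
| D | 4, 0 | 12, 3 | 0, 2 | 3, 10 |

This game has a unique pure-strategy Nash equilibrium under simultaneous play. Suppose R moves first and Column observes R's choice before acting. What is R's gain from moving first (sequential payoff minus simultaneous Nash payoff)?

Solve by backward induction (R leads).
- A → Column plays X (best of 11, 12, 11, 7); R gets 8.
- B → Column plays W (best of 6, 1, 1, 0); R gets 10.
- C → Column plays X (best of 10, 12, 9, 10); R gets 7.
- D → Column plays Z (best of 0, 3, 2, 10); R gets 3.
R's induced payoffs are 8, 10, 7, 3, so R commits to B. Subgame-perfect outcome: (B, W) with payoffs (10, 6).
For the simultaneous game, intersect best replies.
R's best replies: W→B; X→D; Y→B; Z→C.
Column's best replies: A→X; B→W; C→X; D→Z.
Only (B, W) has each player best-responding; Nash payoffs (10, 6).
R's commitment gain: 10 − 10 = 0.

0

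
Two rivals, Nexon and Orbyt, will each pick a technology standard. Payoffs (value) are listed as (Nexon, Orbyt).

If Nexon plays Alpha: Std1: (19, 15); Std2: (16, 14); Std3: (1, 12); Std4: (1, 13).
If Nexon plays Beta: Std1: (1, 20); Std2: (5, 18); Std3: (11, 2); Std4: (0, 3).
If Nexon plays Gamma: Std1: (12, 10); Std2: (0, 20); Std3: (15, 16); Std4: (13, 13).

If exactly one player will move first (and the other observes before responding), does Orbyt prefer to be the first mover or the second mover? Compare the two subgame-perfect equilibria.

first

If Nexon leads: Orbyt's best replies are Alpha→Std1, Beta→Std1, Gamma→Std2; Nexon's induced payoffs 19, 1, 0; outcome (Alpha, Std1), payoffs (19, 15).
If Orbyt leads: Nexon's best replies are Std1→Alpha, Std2→Alpha, Std3→Gamma, Std4→Gamma; Orbyt's induced payoffs 15, 14, 16, 13; outcome (Gamma, Std3), payoffs (15, 16).
Orbyt gets 16 moving first and 15 moving second, so Orbyt prefers to move first.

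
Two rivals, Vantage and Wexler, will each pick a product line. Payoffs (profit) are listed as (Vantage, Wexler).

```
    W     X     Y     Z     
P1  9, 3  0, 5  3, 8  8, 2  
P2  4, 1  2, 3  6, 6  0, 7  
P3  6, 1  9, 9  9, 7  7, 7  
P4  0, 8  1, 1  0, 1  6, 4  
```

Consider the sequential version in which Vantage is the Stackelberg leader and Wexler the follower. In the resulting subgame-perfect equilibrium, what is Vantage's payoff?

9

Wexler best-responds to each possible Vantage move:
- P1 → Wexler plays Y (best of 3, 5, 8, 2); Vantage gets 3.
- P2 → Wexler plays Z (best of 1, 3, 6, 7); Vantage gets 0.
- P3 → Wexler plays X (best of 1, 9, 7, 7); Vantage gets 9.
- P4 → Wexler plays W (best of 8, 1, 1, 4); Vantage gets 0.
Among 3, 0, 9, 0, the best is 9 at P3. Subgame-perfect outcome: (P3, X) with payoffs (9, 9).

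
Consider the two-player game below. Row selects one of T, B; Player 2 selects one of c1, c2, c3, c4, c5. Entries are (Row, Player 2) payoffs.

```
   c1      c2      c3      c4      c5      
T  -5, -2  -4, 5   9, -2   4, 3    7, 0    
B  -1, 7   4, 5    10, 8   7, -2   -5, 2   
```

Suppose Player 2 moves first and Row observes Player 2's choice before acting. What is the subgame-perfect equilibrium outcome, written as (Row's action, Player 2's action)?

Work backward from Row's decision.
- c1: BR = B, leader payoff 7.
- c2: BR = B, leader payoff 5.
- c3: BR = B, leader payoff 8.
- c4: BR = B, leader payoff -2.
- c5: BR = T, leader payoff 0.
Player 2's induced payoffs are 7, 5, 8, -2, 0, so Player 2 commits to c3. Subgame-perfect outcome: (B, c3) with payoffs (10, 8).

(B, c3)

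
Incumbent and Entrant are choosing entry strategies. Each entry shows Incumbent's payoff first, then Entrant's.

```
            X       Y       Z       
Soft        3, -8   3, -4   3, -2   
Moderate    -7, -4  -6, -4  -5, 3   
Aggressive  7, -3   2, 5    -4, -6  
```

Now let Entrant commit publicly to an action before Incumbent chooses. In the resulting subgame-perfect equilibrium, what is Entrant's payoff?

Incumbent best-responds to each possible Entrant move:
- X → Incumbent plays Aggressive (best of 3, -7, 7); Entrant gets -3.
- Y → Incumbent plays Soft (best of 3, -6, 2); Entrant gets -4.
- Z → Incumbent plays Soft (best of 3, -5, -4); Entrant gets -2.
Among -3, -4, -2, the best is -2 at Z. Subgame-perfect outcome: (Soft, Z) with payoffs (3, -2).

-2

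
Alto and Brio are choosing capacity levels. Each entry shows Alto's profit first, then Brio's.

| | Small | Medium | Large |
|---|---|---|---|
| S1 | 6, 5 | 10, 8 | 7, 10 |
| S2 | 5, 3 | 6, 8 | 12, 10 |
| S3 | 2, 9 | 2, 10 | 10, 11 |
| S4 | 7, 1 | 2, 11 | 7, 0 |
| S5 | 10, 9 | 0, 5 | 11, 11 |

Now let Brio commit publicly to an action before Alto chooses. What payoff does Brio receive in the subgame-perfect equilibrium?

10

Alto best-responds to each possible Brio move:
- Small: Alto compares 6, 5, 2, 7, 10 and picks S5; Brio would get 9.
- Medium: Alto compares 10, 6, 2, 2, 0 and picks S1; Brio would get 8.
- Large: Alto compares 7, 12, 10, 7, 11 and picks S2; Brio would get 10.
Brio's induced payoffs are 9, 8, 10, so Brio commits to Large. Subgame-perfect outcome: (S2, Large) with payoffs (12, 10).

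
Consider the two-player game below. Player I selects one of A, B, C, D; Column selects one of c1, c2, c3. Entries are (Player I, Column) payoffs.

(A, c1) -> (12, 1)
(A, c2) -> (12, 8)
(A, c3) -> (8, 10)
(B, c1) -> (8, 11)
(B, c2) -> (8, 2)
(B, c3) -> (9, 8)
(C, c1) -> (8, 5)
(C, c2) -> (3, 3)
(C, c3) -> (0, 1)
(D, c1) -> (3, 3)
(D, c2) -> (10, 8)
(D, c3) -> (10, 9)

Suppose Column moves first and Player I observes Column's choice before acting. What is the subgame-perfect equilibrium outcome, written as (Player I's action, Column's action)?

(D, c3)

Work backward from Player I's decision.
- c1: Player I compares 12, 8, 8, 3 and picks A; Column would get 1.
- c2: Player I compares 12, 8, 3, 10 and picks A; Column would get 8.
- c3: Player I compares 8, 9, 0, 10 and picks D; Column would get 9.
Maximizing over 1, 8, 9, Column chooses c3. Subgame-perfect outcome: (D, c3) with payoffs (10, 9).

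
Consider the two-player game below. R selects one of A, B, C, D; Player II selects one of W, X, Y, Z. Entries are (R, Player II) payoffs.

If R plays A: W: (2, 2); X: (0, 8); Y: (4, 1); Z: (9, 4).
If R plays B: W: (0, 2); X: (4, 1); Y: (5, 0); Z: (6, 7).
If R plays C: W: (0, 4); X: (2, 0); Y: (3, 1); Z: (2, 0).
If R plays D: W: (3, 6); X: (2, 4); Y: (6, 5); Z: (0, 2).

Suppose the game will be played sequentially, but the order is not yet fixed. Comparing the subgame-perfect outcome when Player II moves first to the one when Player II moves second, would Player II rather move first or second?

If R leads: Player II's best replies are A→X, B→Z, C→W, D→W; R's induced payoffs 0, 6, 0, 3; outcome (B, Z), payoffs (6, 7).
If Player II leads: R's best replies are W→D, X→B, Y→D, Z→A; Player II's induced payoffs 6, 1, 5, 4; outcome (D, W), payoffs (3, 6).
Player II gets 6 moving first and 7 moving second, so Player II prefers to move second.

second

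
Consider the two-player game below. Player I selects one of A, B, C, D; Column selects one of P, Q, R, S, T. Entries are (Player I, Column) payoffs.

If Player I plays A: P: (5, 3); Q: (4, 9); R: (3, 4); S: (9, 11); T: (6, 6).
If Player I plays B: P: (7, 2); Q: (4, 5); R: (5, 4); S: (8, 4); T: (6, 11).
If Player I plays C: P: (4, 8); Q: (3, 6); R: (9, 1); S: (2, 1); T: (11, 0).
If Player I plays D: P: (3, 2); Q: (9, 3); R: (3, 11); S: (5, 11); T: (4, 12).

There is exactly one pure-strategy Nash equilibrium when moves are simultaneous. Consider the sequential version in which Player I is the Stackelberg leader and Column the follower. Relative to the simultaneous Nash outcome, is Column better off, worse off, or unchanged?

Solve by backward induction (Player I leads).
- A: BR = S, leader payoff 9.
- B: BR = T, leader payoff 6.
- C: BR = P, leader payoff 4.
- D: BR = T, leader payoff 4.
Player I's induced payoffs are 9, 6, 4, 4, so Player I commits to A. Subgame-perfect outcome: (A, S) with payoffs (9, 11).
Under simultaneous play:
Player I's best replies: P→B; Q→D; R→C; S→A; T→C.
Column's best replies: A→S; B→T; C→P; D→T.
Only (A, S) has each player best-responding; Nash payoffs (9, 11).
Column earns 11 sequentially versus 11 at the Nash outcome: unchanged.

unchanged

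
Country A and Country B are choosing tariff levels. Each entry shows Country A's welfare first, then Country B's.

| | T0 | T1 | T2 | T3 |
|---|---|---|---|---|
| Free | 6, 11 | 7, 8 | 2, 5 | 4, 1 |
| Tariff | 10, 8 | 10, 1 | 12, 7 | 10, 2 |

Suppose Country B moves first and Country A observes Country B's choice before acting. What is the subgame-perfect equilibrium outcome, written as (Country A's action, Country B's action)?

(Tariff, T0)

Backward induction with Country B moving first.
- T0 → Country A plays Tariff (best of 6, 10); Country B gets 8.
- T1 → Country A plays Tariff (best of 7, 10); Country B gets 1.
- T2 → Country A plays Tariff (best of 2, 12); Country B gets 7.
- T3 → Country A plays Tariff (best of 4, 10); Country B gets 2.
Among 8, 1, 7, 2, the best is 8 at T0. Subgame-perfect outcome: (Tariff, T0) with payoffs (10, 8).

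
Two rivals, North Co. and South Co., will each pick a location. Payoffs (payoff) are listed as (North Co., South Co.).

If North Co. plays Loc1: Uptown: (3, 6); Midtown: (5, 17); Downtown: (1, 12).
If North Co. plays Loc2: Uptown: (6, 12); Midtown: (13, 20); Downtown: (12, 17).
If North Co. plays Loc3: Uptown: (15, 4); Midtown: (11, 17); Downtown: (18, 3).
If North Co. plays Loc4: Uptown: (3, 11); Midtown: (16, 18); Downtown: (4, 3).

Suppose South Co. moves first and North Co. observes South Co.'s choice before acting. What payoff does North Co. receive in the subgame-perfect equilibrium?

Backward induction with South Co. moving first.
- Uptown → North Co. plays Loc3 (best of 3, 6, 15, 3); South Co. gets 4.
- Midtown → North Co. plays Loc4 (best of 5, 13, 11, 16); South Co. gets 18.
- Downtown → North Co. plays Loc3 (best of 1, 12, 18, 4); South Co. gets 3.
Maximizing over 4, 18, 3, South Co. chooses Midtown. Subgame-perfect outcome: (Loc4, Midtown) with payoffs (16, 18).

16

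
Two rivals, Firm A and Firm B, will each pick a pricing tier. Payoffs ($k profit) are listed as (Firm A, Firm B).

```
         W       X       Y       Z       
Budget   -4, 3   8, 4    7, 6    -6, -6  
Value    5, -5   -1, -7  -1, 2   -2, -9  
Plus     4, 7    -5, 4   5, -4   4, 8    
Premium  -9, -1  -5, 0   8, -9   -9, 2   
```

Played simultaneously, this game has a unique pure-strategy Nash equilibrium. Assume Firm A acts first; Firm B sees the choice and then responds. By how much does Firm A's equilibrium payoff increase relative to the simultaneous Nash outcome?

Firm B best-responds to each possible Firm A move:
- Budget: BR = Y, leader payoff 7.
- Value: BR = Y, leader payoff -1.
- Plus: BR = Z, leader payoff 4.
- Premium: BR = Z, leader payoff -9.
Among 7, -1, 4, -9, the best is 7 at Budget. Subgame-perfect outcome: (Budget, Y) with payoffs (7, 6).
For the simultaneous game, intersect best replies.
Firm A's best replies: W→Value; X→Budget; Y→Premium; Z→Plus.
Firm B's best replies: Budget→Y; Value→Y; Plus→Z; Premium→Z.
The unique mutual best reply is (Plus, Z), giving (4, 8).
Firm A's commitment gain: 7 − 4 = 3.

3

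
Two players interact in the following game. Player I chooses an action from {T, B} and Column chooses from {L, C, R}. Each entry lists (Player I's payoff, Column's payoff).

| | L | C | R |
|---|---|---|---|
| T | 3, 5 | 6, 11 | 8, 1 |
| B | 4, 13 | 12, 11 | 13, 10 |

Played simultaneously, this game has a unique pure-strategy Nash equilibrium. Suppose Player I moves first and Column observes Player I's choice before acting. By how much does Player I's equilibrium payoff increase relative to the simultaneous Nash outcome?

Column best-responds to each possible Player I move:
- T: Column compares 5, 11, 1 and picks C; Player I would get 6.
- B: Column compares 13, 11, 10 and picks L; Player I would get 4.
Maximizing over 6, 4, Player I chooses T. Subgame-perfect outcome: (T, C) with payoffs (6, 11).
Now find the simultaneous Nash equilibrium.
Player I's best replies: L→B; C→B; R→B.
Column's best replies: T→C; B→L.
Only (B, L) has each player best-responding; Nash payoffs (4, 13).
Player I's commitment gain: 6 − 4 = 2.

2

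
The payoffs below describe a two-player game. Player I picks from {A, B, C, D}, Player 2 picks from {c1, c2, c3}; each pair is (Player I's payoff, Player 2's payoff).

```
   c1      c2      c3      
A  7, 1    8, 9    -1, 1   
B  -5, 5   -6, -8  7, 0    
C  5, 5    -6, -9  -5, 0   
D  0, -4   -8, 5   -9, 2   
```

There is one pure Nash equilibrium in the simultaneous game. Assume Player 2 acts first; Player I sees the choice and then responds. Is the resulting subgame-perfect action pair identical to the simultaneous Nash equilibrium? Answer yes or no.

yes

Work backward from Player I's decision.
- c1 → Player I plays A (best of 7, -5, 5, 0); Player 2 gets 1.
- c2 → Player I plays A (best of 8, -6, -6, -8); Player 2 gets 9.
- c3 → Player I plays B (best of -1, 7, -5, -9); Player 2 gets 0.
Maximizing over 1, 9, 0, Player 2 chooses c2. Subgame-perfect outcome: (A, c2) with payoffs (8, 9).
For the simultaneous game, intersect best replies.
Player I's best replies: c1→A; c2→A; c3→B.
Player 2's best replies: A→c2; B→c1; C→c1; D→c2.
The unique mutual best reply is (A, c2), giving (8, 9).
Sequential outcome (A, c2) coincides with the Nash profile (A, c2).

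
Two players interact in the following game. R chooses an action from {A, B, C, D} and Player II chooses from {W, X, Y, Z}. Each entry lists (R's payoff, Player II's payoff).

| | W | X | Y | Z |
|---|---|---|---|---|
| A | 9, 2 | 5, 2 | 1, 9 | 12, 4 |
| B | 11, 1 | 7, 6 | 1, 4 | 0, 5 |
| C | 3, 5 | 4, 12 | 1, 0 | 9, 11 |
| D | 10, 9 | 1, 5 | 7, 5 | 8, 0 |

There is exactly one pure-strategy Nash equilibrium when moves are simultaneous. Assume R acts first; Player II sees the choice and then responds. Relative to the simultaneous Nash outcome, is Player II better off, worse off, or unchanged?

better off

Work backward from Player II's decision.
- A: Player II compares 2, 2, 9, 4 and picks Y; R would get 1.
- B: Player II compares 1, 6, 4, 5 and picks X; R would get 7.
- C: Player II compares 5, 12, 0, 11 and picks X; R would get 4.
- D: Player II compares 9, 5, 5, 0 and picks W; R would get 10.
R's induced payoffs are 1, 7, 4, 10, so R commits to D. Subgame-perfect outcome: (D, W) with payoffs (10, 9).
Under simultaneous play:
R's best replies: W→B; X→B; Y→D; Z→A.
Player II's best replies: A→Y; B→X; C→X; D→W.
Only (B, X) has each player best-responding; Nash payoffs (7, 6).
Player II earns 9 sequentially versus 6 at the Nash outcome: better off.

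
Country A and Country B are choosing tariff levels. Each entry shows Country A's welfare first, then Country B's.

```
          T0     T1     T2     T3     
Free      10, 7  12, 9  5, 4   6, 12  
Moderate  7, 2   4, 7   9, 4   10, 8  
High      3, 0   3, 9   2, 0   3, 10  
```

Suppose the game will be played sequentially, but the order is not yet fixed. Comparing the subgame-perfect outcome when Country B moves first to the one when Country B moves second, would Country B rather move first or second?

first

If Country A leads: Country B's best replies are Free→T3, Moderate→T3, High→T3; Country A's induced payoffs 6, 10, 3; outcome (Moderate, T3), payoffs (10, 8).
If Country B leads: Country A's best replies are T0→Free, T1→Free, T2→Moderate, T3→Moderate; Country B's induced payoffs 7, 9, 4, 8; outcome (Free, T1), payoffs (12, 9).
Country B gets 9 moving first and 8 moving second, so Country B prefers to move first.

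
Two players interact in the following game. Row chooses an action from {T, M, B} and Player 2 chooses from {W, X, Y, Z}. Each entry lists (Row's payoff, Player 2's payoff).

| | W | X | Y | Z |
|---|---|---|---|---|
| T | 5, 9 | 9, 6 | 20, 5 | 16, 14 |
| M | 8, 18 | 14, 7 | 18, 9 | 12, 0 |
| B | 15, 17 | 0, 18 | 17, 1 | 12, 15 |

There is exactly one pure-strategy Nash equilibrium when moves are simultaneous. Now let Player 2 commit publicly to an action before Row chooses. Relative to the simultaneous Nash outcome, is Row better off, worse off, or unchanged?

Row best-responds to each possible Player 2 move:
- W: BR = B, leader payoff 17.
- X: BR = M, leader payoff 7.
- Y: BR = T, leader payoff 5.
- Z: BR = T, leader payoff 14.
Among 17, 7, 5, 14, the best is 17 at W. Subgame-perfect outcome: (B, W) with payoffs (15, 17).
Now find the simultaneous Nash equilibrium.
Row's best replies: W→B; X→M; Y→T; Z→T.
Player 2's best replies: T→Z; M→W; B→X.
Only (T, Z) has each player best-responding; Nash payoffs (16, 14).
Row earns 15 sequentially versus 16 at the Nash outcome: worse off.

worse off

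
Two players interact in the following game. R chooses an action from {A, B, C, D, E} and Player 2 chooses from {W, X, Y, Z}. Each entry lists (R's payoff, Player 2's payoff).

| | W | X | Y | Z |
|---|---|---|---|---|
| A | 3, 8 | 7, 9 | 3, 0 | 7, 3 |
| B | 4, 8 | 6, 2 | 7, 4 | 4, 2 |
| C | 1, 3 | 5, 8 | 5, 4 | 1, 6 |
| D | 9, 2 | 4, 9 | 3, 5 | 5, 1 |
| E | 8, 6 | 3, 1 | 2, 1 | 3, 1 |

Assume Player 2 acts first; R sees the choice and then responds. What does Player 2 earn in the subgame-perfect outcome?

Solve by backward induction (Player 2 leads).
- W: BR = D, leader payoff 2.
- X: BR = A, leader payoff 9.
- Y: BR = B, leader payoff 4.
- Z: BR = A, leader payoff 3.
Among 2, 9, 4, 3, the best is 9 at X. Subgame-perfect outcome: (A, X) with payoffs (7, 9).

9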